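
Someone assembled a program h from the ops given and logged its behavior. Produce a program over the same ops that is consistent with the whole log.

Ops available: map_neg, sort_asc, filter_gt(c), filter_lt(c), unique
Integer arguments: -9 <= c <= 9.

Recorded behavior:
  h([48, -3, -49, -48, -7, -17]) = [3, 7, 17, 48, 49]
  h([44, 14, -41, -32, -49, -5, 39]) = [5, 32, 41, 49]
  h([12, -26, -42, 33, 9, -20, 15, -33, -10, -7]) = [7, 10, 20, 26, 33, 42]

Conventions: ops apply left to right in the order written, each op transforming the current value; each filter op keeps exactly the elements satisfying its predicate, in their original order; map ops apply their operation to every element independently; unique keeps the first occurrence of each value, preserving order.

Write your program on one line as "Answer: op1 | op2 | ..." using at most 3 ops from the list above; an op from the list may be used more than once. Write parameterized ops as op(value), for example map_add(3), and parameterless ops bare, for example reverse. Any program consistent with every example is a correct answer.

map_neg | sort_asc | filter_gt(-4)

Check, running the answer program on each example:
  [48, -3, -49, -48, -7, -17] -> [-48, 3, 49, 48, 7, 17] -> [-48, 3, 7, 17, 48, 49] -> [3, 7, 17, 48, 49]
  [44, 14, -41, -32, -49, -5, 39] -> [-44, -14, 41, 32, 49, 5, -39] -> [-44, -39, -14, 5, 32, 41, 49] -> [5, 32, 41, 49]
  [12, -26, -42, 33, 9, -20, 15, -33, -10, -7] -> [-12, 26, 42, -33, -9, 20, -15, 33, 10, 7] -> [-33, -15, -12, -9, 7, 10, 20, 26, 33, 42] -> [7, 10, 20, 26, 33, 42]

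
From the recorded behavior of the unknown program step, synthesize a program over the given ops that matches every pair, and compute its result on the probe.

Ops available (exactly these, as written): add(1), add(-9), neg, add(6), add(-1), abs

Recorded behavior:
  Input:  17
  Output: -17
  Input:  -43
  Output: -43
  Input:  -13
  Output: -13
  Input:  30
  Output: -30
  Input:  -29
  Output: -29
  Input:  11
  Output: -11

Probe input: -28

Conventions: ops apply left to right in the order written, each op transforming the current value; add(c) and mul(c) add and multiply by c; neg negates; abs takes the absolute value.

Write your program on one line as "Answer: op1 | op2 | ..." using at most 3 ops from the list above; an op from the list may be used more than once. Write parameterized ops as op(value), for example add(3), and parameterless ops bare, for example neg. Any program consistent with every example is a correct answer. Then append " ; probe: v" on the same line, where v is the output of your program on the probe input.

neg | abs | neg ; probe: -28

Check, running the answer program on each example:
  17 -> -17 -> 17 -> -17
  -43 -> 43 -> 43 -> -43
  -13 -> 13 -> 13 -> -13
  30 -> -30 -> 30 -> -30
  -29 -> 29 -> 29 -> -29
  11 -> -11 -> 11 -> -11
  probe: -28 -> 28 -> 28 -> -28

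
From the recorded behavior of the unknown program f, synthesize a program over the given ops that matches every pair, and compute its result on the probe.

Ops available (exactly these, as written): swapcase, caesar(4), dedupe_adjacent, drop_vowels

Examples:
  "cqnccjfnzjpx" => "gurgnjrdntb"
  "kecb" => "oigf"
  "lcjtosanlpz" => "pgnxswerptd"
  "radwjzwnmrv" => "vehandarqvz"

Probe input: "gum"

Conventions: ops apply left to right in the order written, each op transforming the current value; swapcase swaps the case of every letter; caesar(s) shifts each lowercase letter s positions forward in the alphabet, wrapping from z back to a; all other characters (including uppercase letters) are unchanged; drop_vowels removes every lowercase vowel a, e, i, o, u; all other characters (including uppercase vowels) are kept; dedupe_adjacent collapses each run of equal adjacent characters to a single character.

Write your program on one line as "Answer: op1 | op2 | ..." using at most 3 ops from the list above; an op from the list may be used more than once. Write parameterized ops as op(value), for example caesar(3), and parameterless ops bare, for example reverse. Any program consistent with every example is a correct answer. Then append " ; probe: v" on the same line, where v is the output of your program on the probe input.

caesar(4) | dedupe_adjacent ; probe: "kyq"

Check, running the answer program on each example:
  "cqnccjfnzjpx" -> "gurggnjrdntb" -> "gurgnjrdntb"
  "kecb" -> "oigf" -> "oigf"
  "lcjtosanlpz" -> "pgnxswerptd" -> "pgnxswerptd"
  "radwjzwnmrv" -> "vehandarqvz" -> "vehandarqvz"
  probe: "gum" -> "kyq" -> "kyq"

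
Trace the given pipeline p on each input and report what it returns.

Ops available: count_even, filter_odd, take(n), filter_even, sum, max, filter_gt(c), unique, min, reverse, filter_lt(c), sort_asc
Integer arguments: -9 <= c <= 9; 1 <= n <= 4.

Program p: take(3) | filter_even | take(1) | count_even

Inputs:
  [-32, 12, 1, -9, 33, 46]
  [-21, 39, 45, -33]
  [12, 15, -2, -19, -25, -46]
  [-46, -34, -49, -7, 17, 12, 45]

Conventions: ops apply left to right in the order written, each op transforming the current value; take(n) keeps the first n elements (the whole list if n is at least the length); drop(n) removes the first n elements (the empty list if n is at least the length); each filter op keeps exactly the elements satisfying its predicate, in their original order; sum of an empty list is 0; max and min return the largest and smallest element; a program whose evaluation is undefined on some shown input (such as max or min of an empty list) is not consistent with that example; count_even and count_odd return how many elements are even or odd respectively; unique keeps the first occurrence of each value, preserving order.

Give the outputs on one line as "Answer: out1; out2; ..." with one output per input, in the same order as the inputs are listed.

Execution, op by op:
  [-32, 12, 1, -9, 33, 46] -> [-32, 12, 1] -> [-32, 12] -> [-32] -> 1
  [-21, 39, 45, -33] -> [-21, 39, 45] -> [] -> [] -> 0
  [12, 15, -2, -19, -25, -46] -> [12, 15, -2] -> [12, -2] -> [12] -> 1
  [-46, -34, -49, -7, 17, 12, 45] -> [-46, -34, -49] -> [-46, -34] -> [-46] -> 1

1; 0; 1; 1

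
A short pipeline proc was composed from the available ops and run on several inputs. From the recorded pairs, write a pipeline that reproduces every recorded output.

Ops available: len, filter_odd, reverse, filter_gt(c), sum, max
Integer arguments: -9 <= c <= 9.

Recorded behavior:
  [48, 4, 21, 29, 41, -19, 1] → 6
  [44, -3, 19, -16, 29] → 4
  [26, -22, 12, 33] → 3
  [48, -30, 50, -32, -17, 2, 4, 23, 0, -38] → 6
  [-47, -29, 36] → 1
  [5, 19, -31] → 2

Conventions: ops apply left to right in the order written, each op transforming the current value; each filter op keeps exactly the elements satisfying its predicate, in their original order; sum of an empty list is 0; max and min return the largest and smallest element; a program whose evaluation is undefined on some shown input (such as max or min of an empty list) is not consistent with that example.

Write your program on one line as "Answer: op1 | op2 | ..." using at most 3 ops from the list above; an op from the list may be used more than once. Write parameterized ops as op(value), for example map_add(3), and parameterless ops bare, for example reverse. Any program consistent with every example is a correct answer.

filter_gt(-7) | len

Check, running the answer program on each example:
  [48, 4, 21, 29, 41, -19, 1] -> [48, 4, 21, 29, 41, 1] -> 6
  [44, -3, 19, -16, 29] -> [44, -3, 19, 29] -> 4
  [26, -22, 12, 33] -> [26, 12, 33] -> 3
  [48, -30, 50, -32, -17, 2, 4, 23, 0, -38] -> [48, 50, 2, 4, 23, 0] -> 6
  [-47, -29, 36] -> [36] -> 1
  [5, 19, -31] -> [5, 19] -> 2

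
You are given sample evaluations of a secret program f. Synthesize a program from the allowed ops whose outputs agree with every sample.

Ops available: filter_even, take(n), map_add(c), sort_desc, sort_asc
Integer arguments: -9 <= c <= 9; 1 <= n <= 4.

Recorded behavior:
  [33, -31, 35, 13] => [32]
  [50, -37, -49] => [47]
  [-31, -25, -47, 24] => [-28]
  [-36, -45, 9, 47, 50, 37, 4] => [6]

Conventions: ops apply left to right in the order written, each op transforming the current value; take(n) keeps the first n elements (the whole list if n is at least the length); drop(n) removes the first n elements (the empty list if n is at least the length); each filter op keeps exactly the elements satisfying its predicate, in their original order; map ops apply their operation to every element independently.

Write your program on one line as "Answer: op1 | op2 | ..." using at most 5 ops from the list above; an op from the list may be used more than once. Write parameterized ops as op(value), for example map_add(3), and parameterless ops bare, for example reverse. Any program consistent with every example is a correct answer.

take(3) | sort_desc | map_add(-5) | take(1) | map_add(2)

Check, running the answer program on each example:
  [33, -31, 35, 13] -> [33, -31, 35] -> [35, 33, -31] -> [30, 28, -36] -> [30] -> [32]
  [50, -37, -49] -> [50, -37, -49] -> [50, -37, -49] -> [45, -42, -54] -> [45] -> [47]
  [-31, -25, -47, 24] -> [-31, -25, -47] -> [-25, -31, -47] -> [-30, -36, -52] -> [-30] -> [-28]
  [-36, -45, 9, 47, 50, 37, 4] -> [-36, -45, 9] -> [9, -36, -45] -> [4, -41, -50] -> [4] -> [6]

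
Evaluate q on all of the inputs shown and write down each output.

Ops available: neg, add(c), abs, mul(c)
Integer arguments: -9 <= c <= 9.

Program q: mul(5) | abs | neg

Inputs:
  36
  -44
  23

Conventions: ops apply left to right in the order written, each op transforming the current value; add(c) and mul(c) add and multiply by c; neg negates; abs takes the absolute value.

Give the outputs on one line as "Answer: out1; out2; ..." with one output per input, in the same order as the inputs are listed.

-180; -220; -115

Execution, op by op:
  36 -> 180 -> 180 -> -180
  -44 -> -220 -> 220 -> -220
  23 -> 115 -> 115 -> -115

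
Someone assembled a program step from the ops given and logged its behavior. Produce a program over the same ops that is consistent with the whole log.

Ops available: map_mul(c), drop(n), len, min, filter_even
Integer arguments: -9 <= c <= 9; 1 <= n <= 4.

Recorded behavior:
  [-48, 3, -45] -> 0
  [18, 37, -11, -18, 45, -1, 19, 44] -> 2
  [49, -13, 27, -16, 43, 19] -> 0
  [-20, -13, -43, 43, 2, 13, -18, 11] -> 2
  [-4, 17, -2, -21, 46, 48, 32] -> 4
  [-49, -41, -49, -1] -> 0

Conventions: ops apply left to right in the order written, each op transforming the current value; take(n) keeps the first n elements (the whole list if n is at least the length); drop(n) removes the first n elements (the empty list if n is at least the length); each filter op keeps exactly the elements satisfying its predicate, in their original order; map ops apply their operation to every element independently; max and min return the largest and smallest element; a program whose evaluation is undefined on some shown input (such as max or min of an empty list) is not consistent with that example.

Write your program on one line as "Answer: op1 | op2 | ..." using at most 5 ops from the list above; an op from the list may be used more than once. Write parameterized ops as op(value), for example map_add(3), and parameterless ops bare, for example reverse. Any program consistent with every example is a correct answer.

filter_even | drop(1) | map_mul(-3) | len

Check, running the answer program on each example:
  [-48, 3, -45] -> [-48] -> [] -> [] -> 0
  [18, 37, -11, -18, 45, -1, 19, 44] -> [18, -18, 44] -> [-18, 44] -> [54, -132] -> 2
  [49, -13, 27, -16, 43, 19] -> [-16] -> [] -> [] -> 0
  [-20, -13, -43, 43, 2, 13, -18, 11] -> [-20, 2, -18] -> [2, -18] -> [-6, 54] -> 2
  [-4, 17, -2, -21, 46, 48, 32] -> [-4, -2, 46, 48, 32] -> [-2, 46, 48, 32] -> [6, -138, -144, -96] -> 4
  [-49, -41, -49, -1] -> [] -> [] -> [] -> 0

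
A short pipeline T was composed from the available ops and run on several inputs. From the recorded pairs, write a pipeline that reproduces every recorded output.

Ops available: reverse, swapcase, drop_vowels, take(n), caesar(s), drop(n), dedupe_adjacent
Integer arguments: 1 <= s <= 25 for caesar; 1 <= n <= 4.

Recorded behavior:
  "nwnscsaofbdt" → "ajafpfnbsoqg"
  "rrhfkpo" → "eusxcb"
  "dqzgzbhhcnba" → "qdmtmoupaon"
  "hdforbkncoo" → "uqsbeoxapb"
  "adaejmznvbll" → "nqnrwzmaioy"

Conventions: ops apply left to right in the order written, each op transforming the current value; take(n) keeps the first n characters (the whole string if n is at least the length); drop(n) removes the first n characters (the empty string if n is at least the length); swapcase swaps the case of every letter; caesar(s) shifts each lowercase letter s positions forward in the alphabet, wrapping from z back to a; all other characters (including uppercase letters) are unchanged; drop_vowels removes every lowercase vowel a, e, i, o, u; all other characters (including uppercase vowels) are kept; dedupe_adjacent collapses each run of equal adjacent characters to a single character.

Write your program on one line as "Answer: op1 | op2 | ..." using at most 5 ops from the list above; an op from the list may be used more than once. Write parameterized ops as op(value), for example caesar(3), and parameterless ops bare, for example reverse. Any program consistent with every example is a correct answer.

dedupe_adjacent | caesar(22) | caesar(3) | caesar(14)

Check, running the answer program on each example:
  "nwnscsaofbdt" -> "nwnscsaofbdt" -> "jsjoyowkbxzp" -> "mvmrbrzneacs" -> "ajafpfnbsoqg"
  "rrhfkpo" -> "rhfkpo" -> "ndbglk" -> "qgejon" -> "eusxcb"
  "dqzgzbhhcnba" -> "dqzgzbhcnba" -> "zmvcvxdyjxw" -> "cpyfyagbmaz" -> "qdmtmoupaon"
  "hdforbkncoo" -> "hdforbknco" -> "dzbknxgjyk" -> "gcenqajmbn" -> "uqsbeoxapb"
  "adaejmznvbll" -> "adaejmznvbl" -> "wzwafivjrxh" -> "zczdilymuak" -> "nqnrwzmaioy"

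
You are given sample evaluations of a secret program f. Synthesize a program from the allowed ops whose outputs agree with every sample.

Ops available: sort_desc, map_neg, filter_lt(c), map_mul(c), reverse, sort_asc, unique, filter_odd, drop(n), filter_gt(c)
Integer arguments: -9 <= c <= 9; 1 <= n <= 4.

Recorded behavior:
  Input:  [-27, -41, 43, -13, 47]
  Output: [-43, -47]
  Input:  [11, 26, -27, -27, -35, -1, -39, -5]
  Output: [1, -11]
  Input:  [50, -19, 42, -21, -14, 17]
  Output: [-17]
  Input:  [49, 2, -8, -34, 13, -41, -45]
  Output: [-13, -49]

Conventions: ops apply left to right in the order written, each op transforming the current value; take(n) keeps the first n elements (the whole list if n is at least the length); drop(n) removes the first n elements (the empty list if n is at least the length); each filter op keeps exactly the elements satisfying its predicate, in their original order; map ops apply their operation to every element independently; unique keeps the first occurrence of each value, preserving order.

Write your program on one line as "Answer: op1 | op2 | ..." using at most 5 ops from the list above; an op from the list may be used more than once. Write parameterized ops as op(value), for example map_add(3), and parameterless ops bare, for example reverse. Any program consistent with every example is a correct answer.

sort_desc | sort_asc | map_neg | filter_lt(3) | filter_odd

Check, running the answer program on each example:
  [-27, -41, 43, -13, 47] -> [47, 43, -13, -27, -41] -> [-41, -27, -13, 43, 47] -> [41, 27, 13, -43, -47] -> [-43, -47] -> [-43, -47]
  [11, 26, -27, -27, -35, -1, -39, -5] -> [26, 11, -1, -5, -27, -27, -35, -39] -> [-39, -35, -27, -27, -5, -1, 11, 26] -> [39, 35, 27, 27, 5, 1, -11, -26] -> [1, -11, -26] -> [1, -11]
  [50, -19, 42, -21, -14, 17] -> [50, 42, 17, -14, -19, -21] -> [-21, -19, -14, 17, 42, 50] -> [21, 19, 14, -17, -42, -50] -> [-17, -42, -50] -> [-17]
  [49, 2, -8, -34, 13, -41, -45] -> [49, 13, 2, -8, -34, -41, -45] -> [-45, -41, -34, -8, 2, 13, 49] -> [45, 41, 34, 8, -2, -13, -49] -> [-2, -13, -49] -> [-13, -49]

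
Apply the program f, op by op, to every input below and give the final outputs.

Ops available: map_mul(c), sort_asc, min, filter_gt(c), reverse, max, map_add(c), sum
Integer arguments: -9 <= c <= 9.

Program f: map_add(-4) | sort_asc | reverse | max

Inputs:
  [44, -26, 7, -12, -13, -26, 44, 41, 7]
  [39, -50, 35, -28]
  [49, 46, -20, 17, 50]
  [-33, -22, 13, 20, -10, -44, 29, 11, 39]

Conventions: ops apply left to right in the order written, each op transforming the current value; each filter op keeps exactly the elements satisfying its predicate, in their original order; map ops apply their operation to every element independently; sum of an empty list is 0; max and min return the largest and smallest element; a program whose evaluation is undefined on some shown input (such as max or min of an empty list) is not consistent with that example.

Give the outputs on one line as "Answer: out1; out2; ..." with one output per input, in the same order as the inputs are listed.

Execution, op by op:
  [44, -26, 7, -12, -13, -26, 44, 41, 7] -> [40, -30, 3, -16, -17, -30, 40, 37, 3] -> [-30, -30, -17, -16, 3, 3, 37, 40, 40] -> [40, 40, 37, 3, 3, -16, -17, -30, -30] -> 40
  [39, -50, 35, -28] -> [35, -54, 31, -32] -> [-54, -32, 31, 35] -> [35, 31, -32, -54] -> 35
  [49, 46, -20, 17, 50] -> [45, 42, -24, 13, 46] -> [-24, 13, 42, 45, 46] -> [46, 45, 42, 13, -24] -> 46
  [-33, -22, 13, 20, -10, -44, 29, 11, 39] -> [-37, -26, 9, 16, -14, -48, 25, 7, 35] -> [-48, -37, -26, -14, 7, 9, 16, 25, 35] -> [35, 25, 16, 9, 7, -14, -26, -37, -48] -> 35

40; 35; 46; 35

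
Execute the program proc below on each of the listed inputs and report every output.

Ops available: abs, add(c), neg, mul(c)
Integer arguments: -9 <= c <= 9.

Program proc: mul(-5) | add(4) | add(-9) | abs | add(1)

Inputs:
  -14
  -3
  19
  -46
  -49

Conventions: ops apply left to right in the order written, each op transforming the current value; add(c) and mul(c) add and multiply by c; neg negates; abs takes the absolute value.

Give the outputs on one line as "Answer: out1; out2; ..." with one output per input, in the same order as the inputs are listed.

Execution, op by op:
  -14 -> 70 -> 74 -> 65 -> 65 -> 66
  -3 -> 15 -> 19 -> 10 -> 10 -> 11
  19 -> -95 -> -91 -> -100 -> 100 -> 101
  -46 -> 230 -> 234 -> 225 -> 225 -> 226
  -49 -> 245 -> 249 -> 240 -> 240 -> 241

66; 11; 101; 226; 241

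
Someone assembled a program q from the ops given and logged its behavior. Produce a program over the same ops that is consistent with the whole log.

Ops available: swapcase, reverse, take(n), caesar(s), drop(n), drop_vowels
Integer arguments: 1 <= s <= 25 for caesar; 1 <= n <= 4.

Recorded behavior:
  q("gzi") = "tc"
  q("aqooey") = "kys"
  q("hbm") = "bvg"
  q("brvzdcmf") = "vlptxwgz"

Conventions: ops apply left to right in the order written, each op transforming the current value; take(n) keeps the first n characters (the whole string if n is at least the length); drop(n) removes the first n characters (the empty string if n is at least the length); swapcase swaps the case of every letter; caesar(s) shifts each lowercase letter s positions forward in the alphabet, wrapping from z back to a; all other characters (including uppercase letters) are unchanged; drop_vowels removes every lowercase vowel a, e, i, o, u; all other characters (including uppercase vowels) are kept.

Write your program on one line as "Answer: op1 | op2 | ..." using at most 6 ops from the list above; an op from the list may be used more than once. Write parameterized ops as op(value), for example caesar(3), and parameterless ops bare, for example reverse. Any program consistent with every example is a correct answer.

reverse | caesar(19) | caesar(21) | caesar(6) | drop_vowels | reverse

Check, running the answer program on each example:
  "gzi" -> "izg" -> "bsz" -> "wnu" -> "cta" -> "ct" -> "tc"
  "aqooey" -> "yeooqa" -> "rxhhjt" -> "mscceo" -> "syiiku" -> "syk" -> "kys"
  "hbm" -> "mbh" -> "fua" -> "apv" -> "gvb" -> "gvb" -> "bvg"
  "brvzdcmf" -> "fmcdzvrb" -> "yfvwsoku" -> "taqrnjfp" -> "zgwxtplv" -> "zgwxtplv" -> "vlptxwgz"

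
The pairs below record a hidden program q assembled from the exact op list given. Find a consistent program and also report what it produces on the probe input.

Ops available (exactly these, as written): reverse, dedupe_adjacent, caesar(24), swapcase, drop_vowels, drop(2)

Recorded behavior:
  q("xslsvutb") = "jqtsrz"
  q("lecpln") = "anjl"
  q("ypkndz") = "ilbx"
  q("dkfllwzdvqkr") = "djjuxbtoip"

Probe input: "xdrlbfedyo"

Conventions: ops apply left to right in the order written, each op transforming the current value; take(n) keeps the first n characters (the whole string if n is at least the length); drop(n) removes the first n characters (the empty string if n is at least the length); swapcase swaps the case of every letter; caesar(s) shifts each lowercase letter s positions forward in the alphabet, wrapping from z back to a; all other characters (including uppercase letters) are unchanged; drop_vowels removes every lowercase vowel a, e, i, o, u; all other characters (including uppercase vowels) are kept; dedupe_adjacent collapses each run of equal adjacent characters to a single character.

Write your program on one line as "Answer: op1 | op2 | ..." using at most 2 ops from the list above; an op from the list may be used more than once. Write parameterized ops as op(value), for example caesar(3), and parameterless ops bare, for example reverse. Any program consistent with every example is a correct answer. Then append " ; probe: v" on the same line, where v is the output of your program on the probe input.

drop(2) | caesar(24) ; probe: "pjzdcbwm"

Check, running the answer program on each example:
  "xslsvutb" -> "lsvutb" -> "jqtsrz"
  "lecpln" -> "cpln" -> "anjl"
  "ypkndz" -> "kndz" -> "ilbx"
  "dkfllwzdvqkr" -> "fllwzdvqkr" -> "djjuxbtoip"
  probe: "xdrlbfedyo" -> "rlbfedyo" -> "pjzdcbwm"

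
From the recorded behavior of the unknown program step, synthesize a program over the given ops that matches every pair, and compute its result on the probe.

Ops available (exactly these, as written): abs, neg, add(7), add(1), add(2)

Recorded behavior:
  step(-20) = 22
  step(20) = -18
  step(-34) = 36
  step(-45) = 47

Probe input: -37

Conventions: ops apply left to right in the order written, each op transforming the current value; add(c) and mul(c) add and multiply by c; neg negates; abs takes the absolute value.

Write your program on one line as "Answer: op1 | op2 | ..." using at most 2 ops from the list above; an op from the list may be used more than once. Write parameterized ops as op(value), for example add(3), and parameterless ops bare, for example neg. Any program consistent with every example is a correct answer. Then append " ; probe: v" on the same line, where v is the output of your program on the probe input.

neg | add(2) ; probe: 39

Check, running the answer program on each example:
  -20 -> 20 -> 22
  20 -> -20 -> -18
  -34 -> 34 -> 36
  -45 -> 45 -> 47
  probe: -37 -> 37 -> 39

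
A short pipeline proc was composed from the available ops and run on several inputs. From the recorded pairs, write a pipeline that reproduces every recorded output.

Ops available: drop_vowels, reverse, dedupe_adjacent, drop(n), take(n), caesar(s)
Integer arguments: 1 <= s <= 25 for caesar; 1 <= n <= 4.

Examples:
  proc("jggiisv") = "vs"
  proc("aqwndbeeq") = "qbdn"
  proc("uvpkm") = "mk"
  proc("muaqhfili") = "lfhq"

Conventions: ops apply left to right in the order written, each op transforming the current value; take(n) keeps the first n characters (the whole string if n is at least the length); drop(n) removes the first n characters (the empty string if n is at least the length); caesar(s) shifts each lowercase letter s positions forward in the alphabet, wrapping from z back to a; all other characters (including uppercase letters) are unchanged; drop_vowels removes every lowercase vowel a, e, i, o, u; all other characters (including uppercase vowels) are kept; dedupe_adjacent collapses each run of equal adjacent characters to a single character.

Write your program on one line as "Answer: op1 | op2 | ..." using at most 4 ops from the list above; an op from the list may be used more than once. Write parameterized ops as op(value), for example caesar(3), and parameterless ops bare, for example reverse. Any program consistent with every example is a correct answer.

drop(3) | dedupe_adjacent | drop_vowels | reverse

Check, running the answer program on each example:
  "jggiisv" -> "iisv" -> "isv" -> "sv" -> "vs"
  "aqwndbeeq" -> "ndbeeq" -> "ndbeq" -> "ndbq" -> "qbdn"
  "uvpkm" -> "km" -> "km" -> "km" -> "mk"
  "muaqhfili" -> "qhfili" -> "qhfili" -> "qhfl" -> "lfhq"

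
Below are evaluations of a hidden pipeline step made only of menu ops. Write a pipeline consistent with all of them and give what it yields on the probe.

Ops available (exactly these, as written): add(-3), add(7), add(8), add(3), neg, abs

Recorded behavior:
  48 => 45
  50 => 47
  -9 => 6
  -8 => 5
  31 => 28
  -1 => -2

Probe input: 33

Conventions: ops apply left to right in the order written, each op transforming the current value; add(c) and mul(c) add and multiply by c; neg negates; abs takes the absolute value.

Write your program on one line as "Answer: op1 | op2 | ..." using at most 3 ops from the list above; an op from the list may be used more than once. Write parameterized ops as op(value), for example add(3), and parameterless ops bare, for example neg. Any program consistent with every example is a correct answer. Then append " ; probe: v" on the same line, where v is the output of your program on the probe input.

abs | add(-3) ; probe: 30

Check, running the answer program on each example:
  48 -> 48 -> 45
  50 -> 50 -> 47
  -9 -> 9 -> 6
  -8 -> 8 -> 5
  31 -> 31 -> 28
  -1 -> 1 -> -2
  probe: 33 -> 33 -> 30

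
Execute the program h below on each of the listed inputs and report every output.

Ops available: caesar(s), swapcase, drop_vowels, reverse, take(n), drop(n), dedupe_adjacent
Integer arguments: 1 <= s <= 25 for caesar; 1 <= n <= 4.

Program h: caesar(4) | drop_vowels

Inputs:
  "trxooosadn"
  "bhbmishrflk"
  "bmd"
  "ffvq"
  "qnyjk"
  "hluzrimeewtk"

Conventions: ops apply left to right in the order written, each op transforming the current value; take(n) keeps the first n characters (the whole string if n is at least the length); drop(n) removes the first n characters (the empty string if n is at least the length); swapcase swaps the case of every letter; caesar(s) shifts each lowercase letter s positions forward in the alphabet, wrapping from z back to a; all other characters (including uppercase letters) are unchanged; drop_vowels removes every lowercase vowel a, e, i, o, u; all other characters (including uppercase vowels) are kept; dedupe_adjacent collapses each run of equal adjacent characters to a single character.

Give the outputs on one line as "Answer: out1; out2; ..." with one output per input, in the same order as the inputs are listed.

"xvbssswhr"; "flfqmwlvjp"; "fqh"; "jjz"; "rcn"; "lpydvmqx"

Execution, op by op:
  "trxooosadn" -> "xvbssswehr" -> "xvbssswhr"
  "bhbmishrflk" -> "flfqmwlvjpo" -> "flfqmwlvjp"
  "bmd" -> "fqh" -> "fqh"
  "ffvq" -> "jjzu" -> "jjz"
  "qnyjk" -> "urcno" -> "rcn"
  "hluzrimeewtk" -> "lpydvmqiiaxo" -> "lpydvmqx"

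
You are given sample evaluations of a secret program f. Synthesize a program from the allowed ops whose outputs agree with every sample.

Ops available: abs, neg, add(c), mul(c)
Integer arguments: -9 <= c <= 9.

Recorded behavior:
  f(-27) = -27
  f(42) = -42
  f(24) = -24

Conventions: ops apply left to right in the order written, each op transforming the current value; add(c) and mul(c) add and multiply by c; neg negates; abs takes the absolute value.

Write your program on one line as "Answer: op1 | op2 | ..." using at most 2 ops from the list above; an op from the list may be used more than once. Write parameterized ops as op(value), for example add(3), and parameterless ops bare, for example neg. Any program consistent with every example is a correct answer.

abs | neg

Check, running the answer program on each example:
  -27 -> 27 -> -27
  42 -> 42 -> -42
  24 -> 24 -> -24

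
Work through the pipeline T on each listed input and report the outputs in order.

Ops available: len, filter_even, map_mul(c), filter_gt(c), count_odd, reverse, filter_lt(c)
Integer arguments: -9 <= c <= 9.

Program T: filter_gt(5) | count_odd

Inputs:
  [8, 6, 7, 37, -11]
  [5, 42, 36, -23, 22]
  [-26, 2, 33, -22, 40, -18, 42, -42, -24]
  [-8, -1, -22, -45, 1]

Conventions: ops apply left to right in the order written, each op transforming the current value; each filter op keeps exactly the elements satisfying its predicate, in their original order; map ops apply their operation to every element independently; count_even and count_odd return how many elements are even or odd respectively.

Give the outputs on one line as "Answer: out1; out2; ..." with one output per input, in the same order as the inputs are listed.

Execution, op by op:
  [8, 6, 7, 37, -11] -> [8, 6, 7, 37] -> 2
  [5, 42, 36, -23, 22] -> [42, 36, 22] -> 0
  [-26, 2, 33, -22, 40, -18, 42, -42, -24] -> [33, 40, 42] -> 1
  [-8, -1, -22, -45, 1] -> [] -> 0

2; 0; 1; 0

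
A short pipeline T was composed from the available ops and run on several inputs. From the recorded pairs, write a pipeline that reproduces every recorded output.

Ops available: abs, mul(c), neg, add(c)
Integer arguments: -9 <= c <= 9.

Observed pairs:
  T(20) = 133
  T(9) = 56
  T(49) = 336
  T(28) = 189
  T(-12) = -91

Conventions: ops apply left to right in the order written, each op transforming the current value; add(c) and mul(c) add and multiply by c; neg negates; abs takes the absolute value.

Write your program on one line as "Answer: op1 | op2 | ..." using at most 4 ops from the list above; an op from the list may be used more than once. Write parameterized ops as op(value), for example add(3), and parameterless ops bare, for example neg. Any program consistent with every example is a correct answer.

neg | add(1) | mul(7) | neg

Check, running the answer program on each example:
  20 -> -20 -> -19 -> -133 -> 133
  9 -> -9 -> -8 -> -56 -> 56
  49 -> -49 -> -48 -> -336 -> 336
  28 -> -28 -> -27 -> -189 -> 189
  -12 -> 12 -> 13 -> 91 -> -91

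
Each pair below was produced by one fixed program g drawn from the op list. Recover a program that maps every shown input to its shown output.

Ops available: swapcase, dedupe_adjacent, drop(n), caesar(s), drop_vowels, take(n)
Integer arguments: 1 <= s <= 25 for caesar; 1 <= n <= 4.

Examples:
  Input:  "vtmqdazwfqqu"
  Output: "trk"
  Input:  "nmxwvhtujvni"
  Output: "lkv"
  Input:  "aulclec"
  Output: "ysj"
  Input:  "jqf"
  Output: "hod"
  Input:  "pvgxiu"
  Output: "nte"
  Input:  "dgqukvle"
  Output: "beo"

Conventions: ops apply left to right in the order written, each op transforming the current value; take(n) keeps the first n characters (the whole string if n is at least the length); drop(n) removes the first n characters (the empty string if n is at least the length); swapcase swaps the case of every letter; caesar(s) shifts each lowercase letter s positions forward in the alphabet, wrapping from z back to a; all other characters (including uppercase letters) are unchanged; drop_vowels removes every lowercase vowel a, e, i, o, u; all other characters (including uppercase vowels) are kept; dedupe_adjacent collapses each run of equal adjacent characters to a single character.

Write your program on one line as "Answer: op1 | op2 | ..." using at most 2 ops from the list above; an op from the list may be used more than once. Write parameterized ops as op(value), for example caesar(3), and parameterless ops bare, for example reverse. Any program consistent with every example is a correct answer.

take(3) | caesar(24)

Check, running the answer program on each example:
  "vtmqdazwfqqu" -> "vtm" -> "trk"
  "nmxwvhtujvni" -> "nmx" -> "lkv"
  "aulclec" -> "aul" -> "ysj"
  "jqf" -> "jqf" -> "hod"
  "pvgxiu" -> "pvg" -> "nte"
  "dgqukvle" -> "dgq" -> "beo"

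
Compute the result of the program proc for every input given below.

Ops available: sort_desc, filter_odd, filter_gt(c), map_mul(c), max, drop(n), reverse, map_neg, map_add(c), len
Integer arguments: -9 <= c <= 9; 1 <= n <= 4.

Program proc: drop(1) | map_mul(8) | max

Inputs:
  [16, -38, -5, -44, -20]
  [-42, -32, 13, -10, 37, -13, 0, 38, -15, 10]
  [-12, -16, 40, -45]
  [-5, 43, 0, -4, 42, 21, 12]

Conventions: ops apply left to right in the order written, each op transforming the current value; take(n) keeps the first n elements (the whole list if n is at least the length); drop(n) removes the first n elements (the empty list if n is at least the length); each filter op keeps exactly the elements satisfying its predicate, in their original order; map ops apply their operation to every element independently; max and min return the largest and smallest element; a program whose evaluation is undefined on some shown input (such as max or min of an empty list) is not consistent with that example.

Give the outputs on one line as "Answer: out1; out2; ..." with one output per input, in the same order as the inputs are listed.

-40; 304; 320; 344

Execution, op by op:
  [16, -38, -5, -44, -20] -> [-38, -5, -44, -20] -> [-304, -40, -352, -160] -> -40
  [-42, -32, 13, -10, 37, -13, 0, 38, -15, 10] -> [-32, 13, -10, 37, -13, 0, 38, -15, 10] -> [-256, 104, -80, 296, -104, 0, 304, -120, 80] -> 304
  [-12, -16, 40, -45] -> [-16, 40, -45] -> [-128, 320, -360] -> 320
  [-5, 43, 0, -4, 42, 21, 12] -> [43, 0, -4, 42, 21, 12] -> [344, 0, -32, 336, 168, 96] -> 344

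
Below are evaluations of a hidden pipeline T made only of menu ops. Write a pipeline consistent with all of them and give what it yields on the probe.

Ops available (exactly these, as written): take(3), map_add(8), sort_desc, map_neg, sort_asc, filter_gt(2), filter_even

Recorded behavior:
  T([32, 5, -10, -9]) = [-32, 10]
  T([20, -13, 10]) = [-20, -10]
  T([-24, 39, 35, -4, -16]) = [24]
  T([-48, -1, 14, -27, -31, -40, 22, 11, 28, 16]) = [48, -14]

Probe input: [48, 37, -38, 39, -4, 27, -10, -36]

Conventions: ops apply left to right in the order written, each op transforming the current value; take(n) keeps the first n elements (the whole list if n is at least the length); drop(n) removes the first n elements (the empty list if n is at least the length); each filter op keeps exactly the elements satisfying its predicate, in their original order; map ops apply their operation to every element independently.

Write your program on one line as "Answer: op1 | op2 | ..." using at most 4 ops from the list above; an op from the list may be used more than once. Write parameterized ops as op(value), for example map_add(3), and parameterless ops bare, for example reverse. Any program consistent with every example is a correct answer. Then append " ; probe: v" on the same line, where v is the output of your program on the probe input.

map_neg | take(3) | filter_even ; probe: [-48, 38]

Check, running the answer program on each example:
  [32, 5, -10, -9] -> [-32, -5, 10, 9] -> [-32, -5, 10] -> [-32, 10]
  [20, -13, 10] -> [-20, 13, -10] -> [-20, 13, -10] -> [-20, -10]
  [-24, 39, 35, -4, -16] -> [24, -39, -35, 4, 16] -> [24, -39, -35] -> [24]
  [-48, -1, 14, -27, -31, -40, 22, 11, 28, 16] -> [48, 1, -14, 27, 31, 40, -22, -11, -28, -16] -> [48, 1, -14] -> [48, -14]
  probe: [48, 37, -38, 39, -4, 27, -10, -36] -> [-48, -37, 38, -39, 4, -27, 10, 36] -> [-48, -37, 38] -> [-48, 38]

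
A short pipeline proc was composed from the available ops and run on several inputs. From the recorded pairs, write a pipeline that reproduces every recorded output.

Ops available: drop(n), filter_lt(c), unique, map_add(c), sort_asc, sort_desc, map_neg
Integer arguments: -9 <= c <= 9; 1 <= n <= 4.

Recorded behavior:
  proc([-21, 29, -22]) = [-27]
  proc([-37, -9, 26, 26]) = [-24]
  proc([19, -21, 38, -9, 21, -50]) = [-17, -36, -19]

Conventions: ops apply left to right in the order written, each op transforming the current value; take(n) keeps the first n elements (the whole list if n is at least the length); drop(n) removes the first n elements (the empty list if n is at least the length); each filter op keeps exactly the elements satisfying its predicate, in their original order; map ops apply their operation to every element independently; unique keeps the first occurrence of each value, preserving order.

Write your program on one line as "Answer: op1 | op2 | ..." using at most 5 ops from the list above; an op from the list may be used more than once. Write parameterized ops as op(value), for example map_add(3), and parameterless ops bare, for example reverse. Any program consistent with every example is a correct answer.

unique | map_neg | map_add(2) | filter_lt(-6)

Check, running the answer program on each example:
  [-21, 29, -22] -> [-21, 29, -22] -> [21, -29, 22] -> [23, -27, 24] -> [-27]
  [-37, -9, 26, 26] -> [-37, -9, 26] -> [37, 9, -26] -> [39, 11, -24] -> [-24]
  [19, -21, 38, -9, 21, -50] -> [19, -21, 38, -9, 21, -50] -> [-19, 21, -38, 9, -21, 50] -> [-17, 23, -36, 11, -19, 52] -> [-17, -36, -19]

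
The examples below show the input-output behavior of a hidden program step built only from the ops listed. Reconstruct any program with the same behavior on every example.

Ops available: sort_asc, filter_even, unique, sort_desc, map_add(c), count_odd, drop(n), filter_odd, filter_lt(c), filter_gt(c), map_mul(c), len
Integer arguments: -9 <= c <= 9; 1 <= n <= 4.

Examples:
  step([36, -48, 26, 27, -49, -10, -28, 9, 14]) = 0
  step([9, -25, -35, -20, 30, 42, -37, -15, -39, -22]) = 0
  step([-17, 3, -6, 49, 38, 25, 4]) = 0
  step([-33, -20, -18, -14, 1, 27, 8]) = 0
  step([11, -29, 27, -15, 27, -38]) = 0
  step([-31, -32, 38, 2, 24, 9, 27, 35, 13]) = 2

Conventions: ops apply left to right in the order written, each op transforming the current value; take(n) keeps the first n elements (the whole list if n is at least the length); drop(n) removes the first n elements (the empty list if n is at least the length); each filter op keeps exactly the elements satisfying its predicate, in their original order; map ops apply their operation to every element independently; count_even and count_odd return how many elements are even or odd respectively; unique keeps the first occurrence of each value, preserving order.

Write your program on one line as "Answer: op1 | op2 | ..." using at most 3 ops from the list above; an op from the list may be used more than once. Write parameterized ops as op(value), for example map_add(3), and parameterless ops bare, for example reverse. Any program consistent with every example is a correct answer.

filter_gt(3) | drop(4) | count_odd

Check, running the answer program on each example:
  [36, -48, 26, 27, -49, -10, -28, 9, 14] -> [36, 26, 27, 9, 14] -> [14] -> 0
  [9, -25, -35, -20, 30, 42, -37, -15, -39, -22] -> [9, 30, 42] -> [] -> 0
  [-17, 3, -6, 49, 38, 25, 4] -> [49, 38, 25, 4] -> [] -> 0
  [-33, -20, -18, -14, 1, 27, 8] -> [27, 8] -> [] -> 0
  [11, -29, 27, -15, 27, -38] -> [11, 27, 27] -> [] -> 0
  [-31, -32, 38, 2, 24, 9, 27, 35, 13] -> [38, 24, 9, 27, 35, 13] -> [35, 13] -> 2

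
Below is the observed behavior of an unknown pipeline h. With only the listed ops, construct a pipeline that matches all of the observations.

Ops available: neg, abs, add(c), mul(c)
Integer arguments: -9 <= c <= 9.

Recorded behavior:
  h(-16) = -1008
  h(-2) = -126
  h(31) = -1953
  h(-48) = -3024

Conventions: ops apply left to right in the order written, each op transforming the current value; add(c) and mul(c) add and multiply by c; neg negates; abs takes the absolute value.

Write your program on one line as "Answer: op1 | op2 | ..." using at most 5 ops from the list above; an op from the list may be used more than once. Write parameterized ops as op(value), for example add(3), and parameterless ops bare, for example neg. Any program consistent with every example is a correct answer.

abs | mul(-7) | mul(-9) | neg

Check, running the answer program on each example:
  -16 -> 16 -> -112 -> 1008 -> -1008
  -2 -> 2 -> -14 -> 126 -> -126
  31 -> 31 -> -217 -> 1953 -> -1953
  -48 -> 48 -> -336 -> 3024 -> -3024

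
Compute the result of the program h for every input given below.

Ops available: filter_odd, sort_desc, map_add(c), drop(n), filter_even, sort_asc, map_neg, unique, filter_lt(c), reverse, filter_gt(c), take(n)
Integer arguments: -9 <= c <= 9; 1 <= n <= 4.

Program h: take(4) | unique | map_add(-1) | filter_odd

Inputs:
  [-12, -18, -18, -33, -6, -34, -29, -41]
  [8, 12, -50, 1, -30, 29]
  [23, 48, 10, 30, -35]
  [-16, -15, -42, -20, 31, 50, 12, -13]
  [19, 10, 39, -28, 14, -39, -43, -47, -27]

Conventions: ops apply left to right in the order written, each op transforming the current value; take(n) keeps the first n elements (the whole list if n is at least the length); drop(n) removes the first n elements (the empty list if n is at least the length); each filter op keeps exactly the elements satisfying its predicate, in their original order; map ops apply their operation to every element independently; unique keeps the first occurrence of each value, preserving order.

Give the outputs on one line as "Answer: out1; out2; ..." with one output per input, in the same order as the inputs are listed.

[-13, -19]; [7, 11, -51]; [47, 9, 29]; [-17, -43, -21]; [9, -29]

Execution, op by op:
  [-12, -18, -18, -33, -6, -34, -29, -41] -> [-12, -18, -18, -33] -> [-12, -18, -33] -> [-13, -19, -34] -> [-13, -19]
  [8, 12, -50, 1, -30, 29] -> [8, 12, -50, 1] -> [8, 12, -50, 1] -> [7, 11, -51, 0] -> [7, 11, -51]
  [23, 48, 10, 30, -35] -> [23, 48, 10, 30] -> [23, 48, 10, 30] -> [22, 47, 9, 29] -> [47, 9, 29]
  [-16, -15, -42, -20, 31, 50, 12, -13] -> [-16, -15, -42, -20] -> [-16, -15, -42, -20] -> [-17, -16, -43, -21] -> [-17, -43, -21]
  [19, 10, 39, -28, 14, -39, -43, -47, -27] -> [19, 10, 39, -28] -> [19, 10, 39, -28] -> [18, 9, 38, -29] -> [9, -29]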